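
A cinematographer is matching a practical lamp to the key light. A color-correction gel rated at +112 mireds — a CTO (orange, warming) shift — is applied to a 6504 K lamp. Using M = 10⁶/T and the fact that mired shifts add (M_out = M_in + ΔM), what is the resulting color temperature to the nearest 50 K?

M_in = 10⁶/6504 = 153.75 mireds.
M_out = 153.75 + (+112) = 265.75 mireds.
T_out = 10⁶/265.75 = 3762.9 K → 3750 K.

3750 K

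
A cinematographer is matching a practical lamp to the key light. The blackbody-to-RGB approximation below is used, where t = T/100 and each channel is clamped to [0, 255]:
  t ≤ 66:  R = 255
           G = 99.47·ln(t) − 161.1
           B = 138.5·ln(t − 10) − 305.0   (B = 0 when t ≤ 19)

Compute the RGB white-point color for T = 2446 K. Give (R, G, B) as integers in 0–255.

t = 2446/100 = 24.46; the t ≤ 66 branch applies.
R = 255 by definition for t ≤ 66.
G = 99.47·ln 24.46 − 161.1 = 99.47·3.1970 − 161.1 = 156.909.
B = 138.5·ln(24.46 − 10) − 305.0 = 138.5·ln 14.46 − 305.0 = 138.5·2.6714 − 305.0 = 64.987.
Rounded: (255, 157, 65).

(255, 157, 65)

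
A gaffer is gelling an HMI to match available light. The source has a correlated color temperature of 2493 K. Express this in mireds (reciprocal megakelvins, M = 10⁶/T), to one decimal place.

M = 10⁶ / 2493 = 401.123 → 401.1 mireds.

401.1 mireds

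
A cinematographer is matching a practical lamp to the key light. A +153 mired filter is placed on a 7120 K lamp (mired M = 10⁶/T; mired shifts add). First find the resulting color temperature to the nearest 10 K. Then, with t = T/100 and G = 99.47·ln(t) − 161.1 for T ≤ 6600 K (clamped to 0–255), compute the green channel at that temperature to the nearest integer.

M_in = 10⁶/7120 = 140.45; M_out = 140.45 + (+153) = 293.45.
T_out = 10⁶/293.45 = 3407.7 K → 3410 K; t = 34.1.
G = 99.47·ln 34.1 − 161.1 = 99.47·3.5293 − 161.1 = 189.959.
Rounded: 190.

190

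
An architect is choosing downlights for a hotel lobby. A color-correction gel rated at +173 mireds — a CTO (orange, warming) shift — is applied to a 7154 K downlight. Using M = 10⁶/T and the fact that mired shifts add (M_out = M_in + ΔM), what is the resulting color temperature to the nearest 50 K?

M_in = 10⁶/7154 = 139.78 mireds.
M_out = 139.78 + (+173) = 312.78 mireds.
T_out = 10⁶/312.78 = 3197.1 K → 3200 K.

3200 K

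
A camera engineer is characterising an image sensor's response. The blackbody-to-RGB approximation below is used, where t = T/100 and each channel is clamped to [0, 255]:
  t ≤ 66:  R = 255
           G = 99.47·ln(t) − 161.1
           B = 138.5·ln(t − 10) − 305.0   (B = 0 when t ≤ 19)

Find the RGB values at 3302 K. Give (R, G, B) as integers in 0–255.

(255, 187, 129)

t = 3302/100 = 33.02; the t ≤ 66 branch applies.
R = 255 by definition for t ≤ 66.
G = 99.47·ln 33.02 − 161.1 = 99.47·3.4971 − 161.1 = 186.758.
B = 138.5·ln(33.02 − 10) − 305.0 = 138.5·ln 23.02 − 305.0 = 138.5·3.1364 − 305.0 = 129.386.
Rounded: (255, 187, 129).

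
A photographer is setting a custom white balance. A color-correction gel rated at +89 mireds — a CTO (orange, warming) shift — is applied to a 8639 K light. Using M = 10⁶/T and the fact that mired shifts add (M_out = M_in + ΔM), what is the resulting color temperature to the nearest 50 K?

4900 K

M_in = 10⁶/8639 = 115.75 mireds.
M_out = 115.75 + (+89) = 204.75 mireds.
T_out = 10⁶/204.75 = 4883.9 K → 4900 K.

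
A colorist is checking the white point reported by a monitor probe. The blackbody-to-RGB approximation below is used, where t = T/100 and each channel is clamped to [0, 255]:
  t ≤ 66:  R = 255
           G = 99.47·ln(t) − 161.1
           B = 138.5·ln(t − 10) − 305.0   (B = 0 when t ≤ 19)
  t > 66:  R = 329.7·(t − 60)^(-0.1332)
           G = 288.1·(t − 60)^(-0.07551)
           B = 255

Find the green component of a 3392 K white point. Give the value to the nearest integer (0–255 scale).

t = 3392/100 = 33.92; the t ≤ 66 branch applies.
G = 99.47·ln 33.92 − 161.1 = 99.47·3.5240 − 161.1 = 189.433.
Rounded: 189.

189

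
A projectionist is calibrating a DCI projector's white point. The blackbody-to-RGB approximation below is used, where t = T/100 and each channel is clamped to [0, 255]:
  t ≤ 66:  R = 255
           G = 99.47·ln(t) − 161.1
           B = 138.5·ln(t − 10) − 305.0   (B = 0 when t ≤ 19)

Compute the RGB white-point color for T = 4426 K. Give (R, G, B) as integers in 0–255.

(255, 216, 184)

t = 4426/100 = 44.26; the t ≤ 66 branch applies.
R = 255 by definition for t ≤ 66.
G = 99.47·ln 44.26 − 161.1 = 99.47·3.7901 − 161.1 = 215.899.
B = 138.5·ln(44.26 − 10) − 305.0 = 138.5·ln 34.26 − 305.0 = 138.5·3.5340 − 305.0 = 184.456.
Rounded: (255, 216, 184).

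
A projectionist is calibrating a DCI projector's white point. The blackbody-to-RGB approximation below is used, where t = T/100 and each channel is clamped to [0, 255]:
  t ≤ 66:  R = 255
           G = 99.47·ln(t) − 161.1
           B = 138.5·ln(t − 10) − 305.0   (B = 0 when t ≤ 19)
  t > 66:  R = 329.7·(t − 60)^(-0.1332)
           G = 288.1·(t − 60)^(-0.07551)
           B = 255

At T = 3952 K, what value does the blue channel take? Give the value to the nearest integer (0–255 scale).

164

t = 3952/100 = 39.52; the t ≤ 66 branch applies.
B = 138.5·ln(39.52 − 10) − 305.0 = 138.5·ln 29.52 − 305.0 = 138.5·3.3851 − 305.0 = 163.832.
Rounded: 164.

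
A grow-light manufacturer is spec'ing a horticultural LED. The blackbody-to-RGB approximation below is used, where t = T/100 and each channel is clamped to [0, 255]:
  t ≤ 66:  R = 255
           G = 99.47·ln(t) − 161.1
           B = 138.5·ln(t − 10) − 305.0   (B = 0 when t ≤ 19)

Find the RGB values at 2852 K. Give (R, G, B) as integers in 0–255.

(255, 172, 99)

t = 2852/100 = 28.52; the t ≤ 66 branch applies.
R = 255 by definition for t ≤ 66.
G = 99.47·ln 28.52 − 161.1 = 99.47·3.3506 − 161.1 = 172.185.
B = 138.5·ln(28.52 − 10) − 305.0 = 138.5·ln 18.52 − 305.0 = 138.5·2.9189 − 305.0 = 99.261.
Rounded: (255, 172, 99).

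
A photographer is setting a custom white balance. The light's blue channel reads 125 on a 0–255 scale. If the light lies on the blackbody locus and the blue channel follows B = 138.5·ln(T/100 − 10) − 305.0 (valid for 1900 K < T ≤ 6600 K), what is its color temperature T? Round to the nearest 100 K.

3200 K

ln(t − 10) = (125 + 305.0) / 138.5 = 3.1047.
t − 10 = e^3.1047 = 22.302, so t = 32.302.
T = 100·t = 3230 K → 3200 K to the nearest 100 K.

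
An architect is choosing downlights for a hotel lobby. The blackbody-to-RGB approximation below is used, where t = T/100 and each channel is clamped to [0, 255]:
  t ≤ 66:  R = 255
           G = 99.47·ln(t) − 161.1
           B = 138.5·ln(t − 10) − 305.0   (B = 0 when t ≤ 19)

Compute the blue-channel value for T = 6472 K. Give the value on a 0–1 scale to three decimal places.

0.978

t = 6472/100 = 64.72; the t ≤ 66 branch applies.
B = 138.5·ln(64.72 − 10) − 305.0 = 138.5·ln 54.72 − 305.0 = 138.5·4.0022 − 305.0 = 249.309.
On a 0–1 scale: 249.309/255 = 0.9777 → 0.978.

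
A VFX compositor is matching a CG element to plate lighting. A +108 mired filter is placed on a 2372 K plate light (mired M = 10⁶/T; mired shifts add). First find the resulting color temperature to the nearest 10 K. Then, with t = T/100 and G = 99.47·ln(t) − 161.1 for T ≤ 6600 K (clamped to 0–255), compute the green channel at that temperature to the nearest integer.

131

M_in = 10⁶/2372 = 421.59; M_out = 421.59 + (+108) = 529.59.
T_out = 10⁶/529.59 = 1888.3 K → 1890 K; t = 18.9.
G = 99.47·ln 18.9 − 161.1 = 99.47·2.9392 − 161.1 = 131.258.
Rounded: 131.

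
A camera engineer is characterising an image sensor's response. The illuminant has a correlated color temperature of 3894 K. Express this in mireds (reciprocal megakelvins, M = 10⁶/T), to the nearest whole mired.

M = 10⁶ / 3894 = 256.805 → 257 mireds.

257 mireds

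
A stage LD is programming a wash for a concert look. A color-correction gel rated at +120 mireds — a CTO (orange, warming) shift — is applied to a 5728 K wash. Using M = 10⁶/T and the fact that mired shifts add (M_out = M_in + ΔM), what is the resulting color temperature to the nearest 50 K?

3400 K

M_in = 10⁶/5728 = 174.58 mireds.
M_out = 174.58 + (+120) = 294.58 mireds.
T_out = 10⁶/294.58 = 3394.7 K → 3400 K.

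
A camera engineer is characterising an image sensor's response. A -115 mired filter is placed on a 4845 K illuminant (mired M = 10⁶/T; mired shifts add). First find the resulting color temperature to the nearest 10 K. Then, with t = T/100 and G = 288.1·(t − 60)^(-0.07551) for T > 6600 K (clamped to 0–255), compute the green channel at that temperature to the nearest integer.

215

M_in = 10⁶/4845 = 206.40; M_out = 206.40 + (-115) = 91.40.
T_out = 10⁶/91.40 = 10941.1 K → 10940 K; t = 109.4.
G = 288.1·(109.4 − 60)^(-0.07551) = 288.1·49.4^(-0.07551) = 288.1·0.74491 = 214.610.
Rounded: 215.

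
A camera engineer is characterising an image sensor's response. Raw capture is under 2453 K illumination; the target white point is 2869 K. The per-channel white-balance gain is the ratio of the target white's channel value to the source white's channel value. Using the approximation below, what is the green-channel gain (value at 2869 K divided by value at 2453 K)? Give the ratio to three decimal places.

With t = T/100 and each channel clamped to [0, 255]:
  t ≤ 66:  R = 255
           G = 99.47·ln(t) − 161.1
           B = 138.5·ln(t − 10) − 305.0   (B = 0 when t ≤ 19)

1.099

At 2453 K (t = 24.53):
  G = 99.47·ln 24.53 − 161.1 = 99.47·3.1999 − 161.1 = 157.194.
At 2869 K (t = 28.69):
  G = 99.47·ln 28.69 − 161.1 = 99.47·3.3565 − 161.1 = 172.776.
Gain = 172.776 / 157.194 = 1.0991 → 1.099.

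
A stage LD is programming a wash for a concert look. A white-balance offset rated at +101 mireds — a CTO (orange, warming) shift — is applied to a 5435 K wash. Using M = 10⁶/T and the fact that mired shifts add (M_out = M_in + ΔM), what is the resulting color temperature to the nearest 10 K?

M_in = 10⁶/5435 = 183.99 mireds.
M_out = 183.99 + (+101) = 284.99 mireds.
T_out = 10⁶/284.99 = 3508.9 K → 3510 K.

3510 K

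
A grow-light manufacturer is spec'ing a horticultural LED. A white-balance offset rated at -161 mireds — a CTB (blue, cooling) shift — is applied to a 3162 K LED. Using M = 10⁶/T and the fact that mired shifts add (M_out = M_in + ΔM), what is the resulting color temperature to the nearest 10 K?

6440 K

M_in = 10⁶/3162 = 316.26 mireds.
M_out = 316.26 + (-161) = 155.26 mireds.
T_out = 10⁶/155.26 = 6441.0 K → 6440 K.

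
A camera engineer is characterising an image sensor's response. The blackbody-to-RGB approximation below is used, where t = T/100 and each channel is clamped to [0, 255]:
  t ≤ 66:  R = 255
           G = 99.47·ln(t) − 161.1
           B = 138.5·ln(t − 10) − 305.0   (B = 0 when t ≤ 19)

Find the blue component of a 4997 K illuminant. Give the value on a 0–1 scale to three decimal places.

0.807

t = 4997/100 = 49.97; the t ≤ 66 branch applies.
B = 138.5·ln(49.97 − 10) − 305.0 = 138.5·ln 39.97 − 305.0 = 138.5·3.6881 − 305.0 = 205.806.
On a 0–1 scale: 205.806/255 = 0.8071 → 0.807.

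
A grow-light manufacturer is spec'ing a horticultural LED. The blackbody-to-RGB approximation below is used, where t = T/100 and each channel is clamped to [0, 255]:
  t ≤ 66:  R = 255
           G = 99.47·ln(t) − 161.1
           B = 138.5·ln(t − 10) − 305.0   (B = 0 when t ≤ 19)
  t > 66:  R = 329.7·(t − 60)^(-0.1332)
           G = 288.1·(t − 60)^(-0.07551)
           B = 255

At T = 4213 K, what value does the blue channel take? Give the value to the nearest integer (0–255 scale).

176

t = 4213/100 = 42.13; the t ≤ 66 branch applies.
B = 138.5·ln(42.13 − 10) − 305.0 = 138.5·ln 32.13 − 305.0 = 138.5·3.4698 − 305.0 = 175.566.
Rounded: 176.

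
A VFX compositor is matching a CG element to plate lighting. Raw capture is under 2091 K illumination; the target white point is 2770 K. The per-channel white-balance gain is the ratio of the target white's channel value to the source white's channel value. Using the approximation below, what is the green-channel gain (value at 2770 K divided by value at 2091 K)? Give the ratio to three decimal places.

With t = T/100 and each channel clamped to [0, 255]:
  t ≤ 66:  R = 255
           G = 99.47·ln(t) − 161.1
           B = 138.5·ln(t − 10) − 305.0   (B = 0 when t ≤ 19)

1.198

At 2091 K (t = 20.91):
  G = 99.47·ln 20.91 − 161.1 = 99.47·3.0402 − 161.1 = 141.311.
At 2770 K (t = 27.7):
  G = 99.47·ln 27.7 − 161.1 = 99.47·3.3214 − 161.1 = 169.283.
Gain = 169.283 / 141.311 = 1.1979 → 1.198.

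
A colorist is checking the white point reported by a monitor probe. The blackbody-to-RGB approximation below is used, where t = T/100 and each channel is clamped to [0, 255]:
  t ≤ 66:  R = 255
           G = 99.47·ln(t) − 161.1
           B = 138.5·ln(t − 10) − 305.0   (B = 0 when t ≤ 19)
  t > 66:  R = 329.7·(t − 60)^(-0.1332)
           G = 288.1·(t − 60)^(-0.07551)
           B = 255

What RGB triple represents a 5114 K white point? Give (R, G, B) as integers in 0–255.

t = 5114/100 = 51.14; the t ≤ 66 branch applies.
R = 255 by definition for t ≤ 66.
G = 99.47·ln 51.14 − 161.1 = 99.47·3.9346 − 161.1 = 230.271.
B = 138.5·ln(51.14 − 10) − 305.0 = 138.5·ln 41.14 − 305.0 = 138.5·3.7170 − 305.0 = 209.802.
Rounded: (255, 230, 210).

(255, 230, 210)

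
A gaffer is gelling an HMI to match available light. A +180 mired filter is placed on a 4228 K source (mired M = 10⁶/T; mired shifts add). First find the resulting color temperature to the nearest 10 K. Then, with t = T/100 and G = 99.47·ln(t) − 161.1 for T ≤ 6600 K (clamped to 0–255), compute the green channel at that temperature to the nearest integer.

M_in = 10⁶/4228 = 236.52; M_out = 236.52 + (+180) = 416.52.
T_out = 10⁶/416.52 = 2400.9 K → 2400 K; t = 24.
G = 99.47·ln 24 − 161.1 = 99.47·3.1781 − 161.1 = 155.021.
Rounded: 155.

155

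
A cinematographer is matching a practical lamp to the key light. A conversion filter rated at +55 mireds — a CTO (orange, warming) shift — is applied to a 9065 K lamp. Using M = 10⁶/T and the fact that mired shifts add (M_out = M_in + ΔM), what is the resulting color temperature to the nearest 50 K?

6050 K

M_in = 10⁶/9065 = 110.31 mireds.
M_out = 110.31 + (+55) = 165.31 mireds.
T_out = 10⁶/165.31 = 6049.1 K → 6050 K.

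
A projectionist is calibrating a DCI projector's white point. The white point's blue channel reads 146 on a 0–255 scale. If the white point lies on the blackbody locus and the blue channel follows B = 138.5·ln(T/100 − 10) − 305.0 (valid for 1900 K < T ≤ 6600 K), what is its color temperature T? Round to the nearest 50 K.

ln(t − 10) = (146 + 305.0) / 138.5 = 3.2563.
t − 10 = e^3.2563 = 25.954, so t = 35.954.
T = 100·t = 3595 K → 3600 K to the nearest 50 K.

3600 K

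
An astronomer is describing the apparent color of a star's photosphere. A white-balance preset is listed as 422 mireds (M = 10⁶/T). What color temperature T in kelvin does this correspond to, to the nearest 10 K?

2370 K

T = 10⁶ / 422 = 2369.67 K → 2370 K.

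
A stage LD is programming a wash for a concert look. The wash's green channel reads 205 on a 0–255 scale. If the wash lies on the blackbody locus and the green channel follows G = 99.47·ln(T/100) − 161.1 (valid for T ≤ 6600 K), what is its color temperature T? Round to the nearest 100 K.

ln t = (205 + 161.1) / 99.47 = 3.6805.
t = e^3.6805 = 39.666.
T = 100·t = 3967 K → 4000 K to the nearest 100 K.

4000 K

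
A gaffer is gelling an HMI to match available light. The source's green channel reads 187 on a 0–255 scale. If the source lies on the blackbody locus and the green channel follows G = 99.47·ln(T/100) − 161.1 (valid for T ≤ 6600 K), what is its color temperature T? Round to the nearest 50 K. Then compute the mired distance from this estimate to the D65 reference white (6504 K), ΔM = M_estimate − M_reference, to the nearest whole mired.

+149 mireds

ln t = (187 + 161.1) / 99.47 = 3.4995.
t = e^3.4995 = 33.100.
T = 100·t = 3310 K → 3300 K to the nearest 50 K.
M_estimate = 10⁶/3300 = 303.03; M_reference = 10⁶/6504 = 153.75.
ΔM = 303.03 − 153.75 = 149.28 → +149 mireds.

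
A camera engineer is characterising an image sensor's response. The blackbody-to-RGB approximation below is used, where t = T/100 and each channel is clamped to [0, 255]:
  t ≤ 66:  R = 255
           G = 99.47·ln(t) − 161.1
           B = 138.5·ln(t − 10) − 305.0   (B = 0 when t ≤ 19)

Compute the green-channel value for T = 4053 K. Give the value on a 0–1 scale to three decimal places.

0.812

t = 4053/100 = 40.53; the t ≤ 66 branch applies.
G = 99.47·ln 40.53 − 161.1 = 99.47·3.7020 − 161.1 = 207.142.
On a 0–1 scale: 207.142/255 = 0.8123 → 0.812.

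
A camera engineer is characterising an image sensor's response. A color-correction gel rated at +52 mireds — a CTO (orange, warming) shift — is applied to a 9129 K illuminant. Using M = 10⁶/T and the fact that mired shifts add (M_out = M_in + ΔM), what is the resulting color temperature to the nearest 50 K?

M_in = 10⁶/9129 = 109.54 mireds.
M_out = 109.54 + (+52) = 161.54 mireds.
T_out = 10⁶/161.54 = 6190.4 K → 6200 K.

6200 K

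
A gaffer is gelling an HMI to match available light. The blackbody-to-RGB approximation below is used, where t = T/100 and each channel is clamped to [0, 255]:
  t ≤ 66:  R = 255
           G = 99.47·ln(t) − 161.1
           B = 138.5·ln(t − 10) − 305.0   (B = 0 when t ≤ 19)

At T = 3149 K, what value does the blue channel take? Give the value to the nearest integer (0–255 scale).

120

t = 3149/100 = 31.49; the t ≤ 66 branch applies.
B = 138.5·ln(31.49 − 10) − 305.0 = 138.5·ln 21.49 − 305.0 = 138.5·3.0676 − 305.0 = 119.861.
Rounded: 120.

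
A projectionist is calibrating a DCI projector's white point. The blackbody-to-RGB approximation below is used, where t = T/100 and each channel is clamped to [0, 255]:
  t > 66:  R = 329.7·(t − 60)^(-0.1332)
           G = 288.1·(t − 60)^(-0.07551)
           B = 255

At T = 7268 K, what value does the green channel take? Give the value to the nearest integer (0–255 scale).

238

t = 7268/100 = 72.68; the t > 66 branch applies.
G = 288.1·(72.68 − 60)^(-0.07551) = 288.1·12.68^(-0.07551) = 288.1·0.82547 = 237.819.
Rounded: 238.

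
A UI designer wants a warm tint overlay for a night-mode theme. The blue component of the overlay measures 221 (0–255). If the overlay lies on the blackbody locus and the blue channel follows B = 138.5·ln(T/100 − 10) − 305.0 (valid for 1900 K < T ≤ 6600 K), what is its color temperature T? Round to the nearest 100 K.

ln(t − 10) = (221 + 305.0) / 138.5 = 3.7978.
t − 10 = e^3.7978 = 44.604, so t = 54.604.
T = 100·t = 5460 K → 5500 K to the nearest 100 K.

5500 K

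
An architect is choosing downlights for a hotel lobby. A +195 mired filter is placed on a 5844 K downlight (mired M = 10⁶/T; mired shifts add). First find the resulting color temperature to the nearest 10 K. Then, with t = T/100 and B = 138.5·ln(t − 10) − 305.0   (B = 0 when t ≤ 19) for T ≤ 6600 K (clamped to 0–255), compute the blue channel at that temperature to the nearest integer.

90

M_in = 10⁶/5844 = 171.12; M_out = 171.12 + (+195) = 366.12.
T_out = 10⁶/366.12 = 2731.4 K → 2730 K; t = 27.3.
B = 138.5·ln(27.3 − 10) − 305.0 = 138.5·ln 17.3 − 305.0 = 138.5·2.8507 − 305.0 = 89.823.
Rounded: 90.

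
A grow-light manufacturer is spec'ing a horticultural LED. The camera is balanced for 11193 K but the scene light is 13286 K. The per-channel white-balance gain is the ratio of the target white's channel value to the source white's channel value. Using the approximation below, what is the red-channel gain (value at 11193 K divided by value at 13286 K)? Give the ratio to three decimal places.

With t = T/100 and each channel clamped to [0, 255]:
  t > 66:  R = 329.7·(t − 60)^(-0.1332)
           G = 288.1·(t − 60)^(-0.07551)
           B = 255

At 13286 K (t = 132.86):
  R = 329.7·(132.86 − 60)^(-0.1332) = 329.7·72.86^(-0.1332) = 329.7·0.56483 = 186.224.
At 11193 K (t = 111.93):
  R = 329.7·(111.93 − 60)^(-0.1332) = 329.7·51.93^(-0.1332) = 329.7·0.59089 = 194.816.
Gain = 194.816 / 186.224 = 1.0461 → 1.046.

1.046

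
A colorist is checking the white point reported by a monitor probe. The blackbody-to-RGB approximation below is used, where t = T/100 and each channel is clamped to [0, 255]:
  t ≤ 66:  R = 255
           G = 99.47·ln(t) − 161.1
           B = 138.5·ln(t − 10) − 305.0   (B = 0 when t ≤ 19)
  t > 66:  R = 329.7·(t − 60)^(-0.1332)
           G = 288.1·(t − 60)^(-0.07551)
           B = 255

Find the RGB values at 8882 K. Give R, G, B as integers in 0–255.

R=211, G=224, B=255

t = 8882/100 = 88.82; the t > 66 branch applies.
R = 329.7·(88.82 − 60)^(-0.1332) = 329.7·28.82^(-0.1332) = 329.7·0.63910 = 210.711.
G = 288.1·(88.82 − 60)^(-0.07551) = 288.1·28.82^(-0.07551) = 288.1·0.77585 = 223.523.
B = 255 by definition for t > 66.
Rounded: (211, 224, 255).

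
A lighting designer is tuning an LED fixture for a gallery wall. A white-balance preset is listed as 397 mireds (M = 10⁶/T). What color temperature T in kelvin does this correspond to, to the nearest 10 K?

2520 K

T = 10⁶ / 397 = 2518.89 K → 2520 K.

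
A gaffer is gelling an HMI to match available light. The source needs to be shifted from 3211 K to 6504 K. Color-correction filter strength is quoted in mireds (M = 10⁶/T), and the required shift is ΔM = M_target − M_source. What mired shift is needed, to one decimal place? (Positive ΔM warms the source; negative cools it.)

-157.7 mireds

M_source = 10⁶/3211 = 311.429; M_target = 10⁶/6504 = 153.752.
ΔM = 153.752 − 311.429 = -157.678 → -157.7 mireds, a cooling shift.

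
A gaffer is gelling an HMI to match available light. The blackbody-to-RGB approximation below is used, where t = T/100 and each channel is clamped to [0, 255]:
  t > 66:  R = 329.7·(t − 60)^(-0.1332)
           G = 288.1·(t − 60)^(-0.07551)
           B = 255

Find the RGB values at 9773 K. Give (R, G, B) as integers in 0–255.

t = 9773/100 = 97.73; the t > 66 branch applies.
R = 329.7·(97.73 − 60)^(-0.1332) = 329.7·37.73^(-0.1332) = 329.7·0.61657 = 203.284.
G = 288.1·(97.73 − 60)^(-0.07551) = 288.1·37.73^(-0.07551) = 288.1·0.76023 = 219.022.
B = 255 by definition for t > 66.
Rounded: (203, 219, 255).

(203, 219, 255)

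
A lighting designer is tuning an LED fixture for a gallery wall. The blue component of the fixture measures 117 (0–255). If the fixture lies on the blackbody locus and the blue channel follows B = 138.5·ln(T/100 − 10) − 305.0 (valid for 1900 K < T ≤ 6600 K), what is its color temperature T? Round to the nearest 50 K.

ln(t − 10) = (117 + 305.0) / 138.5 = 3.0469.
t − 10 = e^3.0469 = 21.051, so t = 31.051.
T = 100·t = 3105 K → 3100 K to the nearest 50 K.

3100 K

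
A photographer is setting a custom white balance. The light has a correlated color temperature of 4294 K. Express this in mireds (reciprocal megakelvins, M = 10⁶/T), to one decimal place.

232.9 mireds

M = 10⁶ / 4294 = 232.883 → 232.9 mireds.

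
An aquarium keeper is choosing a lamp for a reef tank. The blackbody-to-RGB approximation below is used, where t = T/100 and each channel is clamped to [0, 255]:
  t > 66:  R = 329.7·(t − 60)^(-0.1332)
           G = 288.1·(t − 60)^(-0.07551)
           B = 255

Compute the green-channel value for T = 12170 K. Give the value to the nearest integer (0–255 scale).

211

t = 12170/100 = 121.7; the t > 66 branch applies.
G = 288.1·(121.7 − 60)^(-0.07551) = 288.1·61.7^(-0.07551) = 288.1·0.73251 = 211.037.
Rounded: 211.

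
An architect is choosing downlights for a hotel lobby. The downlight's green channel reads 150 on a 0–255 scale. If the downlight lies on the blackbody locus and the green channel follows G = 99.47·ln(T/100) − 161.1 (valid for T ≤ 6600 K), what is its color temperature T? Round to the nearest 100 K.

ln t = (150 + 161.1) / 99.47 = 3.1276.
t = e^3.1276 = 22.819.
T = 100·t = 2282 K → 2300 K to the nearest 100 K.

2300 K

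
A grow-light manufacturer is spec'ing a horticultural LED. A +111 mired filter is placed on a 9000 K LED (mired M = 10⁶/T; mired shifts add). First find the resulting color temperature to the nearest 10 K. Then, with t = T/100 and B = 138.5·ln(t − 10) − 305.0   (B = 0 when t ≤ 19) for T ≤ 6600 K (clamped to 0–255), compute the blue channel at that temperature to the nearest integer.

M_in = 10⁶/9000 = 111.11; M_out = 111.11 + (+111) = 222.11.
T_out = 10⁶/222.11 = 4502.3 K → 4500 K; t = 45.
B = 138.5·ln(45 − 10) − 305.0 = 138.5·ln 35 − 305.0 = 138.5·3.5553 − 305.0 = 187.416.
Rounded: 187.

187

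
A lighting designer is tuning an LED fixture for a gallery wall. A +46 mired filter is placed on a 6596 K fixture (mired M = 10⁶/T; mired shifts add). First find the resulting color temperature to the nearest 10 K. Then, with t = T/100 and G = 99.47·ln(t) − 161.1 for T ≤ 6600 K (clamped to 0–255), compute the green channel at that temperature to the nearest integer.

229

M_in = 10⁶/6596 = 151.61; M_out = 151.61 + (+46) = 197.61.
T_out = 10⁶/197.61 = 5060.5 K → 5060 K; t = 50.6.
G = 99.47·ln 50.6 − 161.1 = 99.47·3.9240 − 161.1 = 229.215.
Rounded: 229.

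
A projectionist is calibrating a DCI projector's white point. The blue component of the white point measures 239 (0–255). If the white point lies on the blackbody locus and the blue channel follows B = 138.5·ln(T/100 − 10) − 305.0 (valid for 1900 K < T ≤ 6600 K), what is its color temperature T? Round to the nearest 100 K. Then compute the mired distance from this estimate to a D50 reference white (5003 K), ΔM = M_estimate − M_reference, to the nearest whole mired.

ln(t − 10) = (239 + 305.0) / 138.5 = 3.9278.
t − 10 = e^3.9278 = 50.795, so t = 60.795.
T = 100·t = 6079 K → 6100 K to the nearest 100 K.
M_estimate = 10⁶/6100 = 163.93; M_reference = 10⁶/5003 = 199.88.
ΔM = 163.93 − 199.88 = -35.95 → -36 mireds.

-36 mireds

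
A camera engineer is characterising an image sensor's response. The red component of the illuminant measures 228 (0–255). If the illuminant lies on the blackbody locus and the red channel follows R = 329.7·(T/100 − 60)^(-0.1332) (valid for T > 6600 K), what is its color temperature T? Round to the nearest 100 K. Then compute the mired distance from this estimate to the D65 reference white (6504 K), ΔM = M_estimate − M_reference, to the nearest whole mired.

(t − 60)^(-0.1332) = 228/329.7 = 0.69154.
t − 60 = 0.69154^(1/-0.1332) = 0.69154^(-7.508) = 15.943, so t = 75.943.
T = 100·t = 7594 K → 7600 K to the nearest 100 K.
M_estimate = 10⁶/7600 = 131.58; M_reference = 10⁶/6504 = 153.75.
ΔM = 131.58 − 153.75 = -22.17 → -22 mireds.

-22 mireds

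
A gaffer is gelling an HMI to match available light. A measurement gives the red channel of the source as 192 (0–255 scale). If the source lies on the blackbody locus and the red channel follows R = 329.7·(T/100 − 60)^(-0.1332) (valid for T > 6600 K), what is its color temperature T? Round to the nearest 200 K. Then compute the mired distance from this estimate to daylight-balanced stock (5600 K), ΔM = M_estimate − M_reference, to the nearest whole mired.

(t − 60)^(-0.1332) = 192/329.7 = 0.58235.
t − 60 = 0.58235^(1/-0.1332) = 0.58235^(-7.508) = 57.929, so t = 117.929.
T = 100·t = 11793 K → 11800 K to the nearest 200 K.
M_estimate = 10⁶/11800 = 84.75; M_reference = 10⁶/5600 = 178.57.
ΔM = 84.75 − 178.57 = -93.83 → -94 mireds.

-94 mireds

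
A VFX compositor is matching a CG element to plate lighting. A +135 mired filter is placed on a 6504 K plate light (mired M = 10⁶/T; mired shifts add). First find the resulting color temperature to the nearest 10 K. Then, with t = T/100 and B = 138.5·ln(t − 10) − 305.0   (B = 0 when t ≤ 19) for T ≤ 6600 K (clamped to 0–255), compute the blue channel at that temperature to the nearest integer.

139

M_in = 10⁶/6504 = 153.75; M_out = 153.75 + (+135) = 288.75.
T_out = 10⁶/288.75 = 3463.2 K → 3460 K; t = 34.6.
B = 138.5·ln(34.6 − 10) − 305.0 = 138.5·ln 24.6 − 305.0 = 138.5·3.2027 − 305.0 = 138.580.
Rounded: 139.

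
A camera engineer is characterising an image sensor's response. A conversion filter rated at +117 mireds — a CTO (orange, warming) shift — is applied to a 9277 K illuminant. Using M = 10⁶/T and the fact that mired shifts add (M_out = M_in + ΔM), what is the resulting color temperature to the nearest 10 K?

4450 K

M_in = 10⁶/9277 = 107.79 mireds.
M_out = 107.79 + (+117) = 224.79 mireds.
T_out = 10⁶/224.79 = 4448.5 K → 4450 K.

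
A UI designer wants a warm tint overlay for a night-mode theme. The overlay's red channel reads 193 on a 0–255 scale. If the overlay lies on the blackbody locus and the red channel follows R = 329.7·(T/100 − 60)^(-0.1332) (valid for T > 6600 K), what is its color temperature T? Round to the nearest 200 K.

(t − 60)^(-0.1332) = 193/329.7 = 0.58538.
t − 60 = 0.58538^(1/-0.1332) = 0.58538^(-7.508) = 55.713, so t = 115.713.
T = 100·t = 11571 K → 11600 K to the nearest 200 K.

11600 K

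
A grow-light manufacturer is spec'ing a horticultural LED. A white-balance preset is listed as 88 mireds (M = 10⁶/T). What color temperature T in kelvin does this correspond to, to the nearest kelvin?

11364 K

T = 10⁶ / 88 = 11363.64 K → 11364 K.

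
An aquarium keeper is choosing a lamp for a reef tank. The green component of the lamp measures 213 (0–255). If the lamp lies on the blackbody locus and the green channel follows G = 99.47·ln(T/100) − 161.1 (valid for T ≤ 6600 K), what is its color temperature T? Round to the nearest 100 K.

ln t = (213 + 161.1) / 99.47 = 3.7609.
t = e^3.7609 = 42.989.
T = 100·t = 4299 K → 4300 K to the nearest 100 K.

4300 K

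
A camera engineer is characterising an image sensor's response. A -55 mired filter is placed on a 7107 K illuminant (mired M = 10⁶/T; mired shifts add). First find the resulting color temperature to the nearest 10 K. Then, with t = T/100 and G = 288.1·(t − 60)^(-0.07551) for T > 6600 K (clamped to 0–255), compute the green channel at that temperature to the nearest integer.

M_in = 10⁶/7107 = 140.71; M_out = 140.71 + (-55) = 85.71.
T_out = 10⁶/85.71 = 11667.7 K → 11670 K; t = 116.7.
G = 288.1·(116.7 − 60)^(-0.07551) = 288.1·56.7^(-0.07551) = 288.1·0.73720 = 212.388.
Rounded: 212.

212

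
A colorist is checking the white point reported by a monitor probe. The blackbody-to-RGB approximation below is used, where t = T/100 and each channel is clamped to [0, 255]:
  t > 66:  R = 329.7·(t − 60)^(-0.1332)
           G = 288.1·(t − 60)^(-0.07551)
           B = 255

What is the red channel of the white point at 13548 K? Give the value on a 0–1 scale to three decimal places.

0.727

t = 13548/100 = 135.48; the t > 66 branch applies.
R = 329.7·(135.48 − 60)^(-0.1332) = 329.7·75.48^(-0.1332) = 329.7·0.56218 = 185.350.
On a 0–1 scale: 185.350/255 = 0.7269 → 0.727.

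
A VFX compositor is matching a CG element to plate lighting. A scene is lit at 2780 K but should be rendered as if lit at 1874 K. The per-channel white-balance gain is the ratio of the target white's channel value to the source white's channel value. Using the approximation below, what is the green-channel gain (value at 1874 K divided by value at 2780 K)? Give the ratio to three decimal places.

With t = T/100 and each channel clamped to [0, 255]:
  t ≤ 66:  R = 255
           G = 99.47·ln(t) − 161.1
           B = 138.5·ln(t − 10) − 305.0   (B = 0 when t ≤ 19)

0.769

At 2780 K (t = 27.8):
  G = 99.47·ln 27.8 − 161.1 = 99.47·3.3250 − 161.1 = 169.641.
At 1874 K (t = 18.74):
  G = 99.47·ln 18.74 − 161.1 = 99.47·2.9307 − 161.1 = 130.413.
Gain = 130.413 / 169.641 = 0.7688 → 0.769.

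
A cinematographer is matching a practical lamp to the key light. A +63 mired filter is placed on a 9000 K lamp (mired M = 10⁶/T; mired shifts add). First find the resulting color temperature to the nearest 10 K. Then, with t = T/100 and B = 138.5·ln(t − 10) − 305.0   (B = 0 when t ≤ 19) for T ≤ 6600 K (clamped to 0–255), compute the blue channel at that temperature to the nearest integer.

M_in = 10⁶/9000 = 111.11; M_out = 111.11 + (+63) = 174.11.
T_out = 10⁶/174.11 = 5743.5 K → 5740 K; t = 57.4.
B = 138.5·ln(57.4 − 10) − 305.0 = 138.5·ln 47.4 − 305.0 = 138.5·3.8586 − 305.0 = 229.419.
Rounded: 229.

229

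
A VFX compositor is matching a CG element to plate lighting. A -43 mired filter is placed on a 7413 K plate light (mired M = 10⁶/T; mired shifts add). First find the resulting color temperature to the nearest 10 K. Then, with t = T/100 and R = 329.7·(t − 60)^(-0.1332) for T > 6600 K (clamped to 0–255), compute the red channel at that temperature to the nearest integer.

M_in = 10⁶/7413 = 134.90; M_out = 134.90 + (-43) = 91.90.
T_out = 10⁶/91.90 = 10881.6 K → 10880 K; t = 108.8.
R = 329.7·(108.8 − 60)^(-0.1332) = 329.7·48.8^(-0.1332) = 329.7·0.59580 = 196.436.
Rounded: 196.

196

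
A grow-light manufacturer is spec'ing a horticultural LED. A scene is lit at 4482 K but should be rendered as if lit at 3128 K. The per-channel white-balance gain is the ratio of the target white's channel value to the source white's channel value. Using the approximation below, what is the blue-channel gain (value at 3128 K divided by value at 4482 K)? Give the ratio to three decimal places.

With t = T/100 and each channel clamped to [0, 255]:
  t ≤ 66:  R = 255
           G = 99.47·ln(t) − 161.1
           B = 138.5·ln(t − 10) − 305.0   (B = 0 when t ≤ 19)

0.635

At 4482 K (t = 44.82):
  B = 138.5·ln(44.82 − 10) − 305.0 = 138.5·ln 34.82 − 305.0 = 138.5·3.5502 − 305.0 = 186.702.
At 3128 K (t = 31.28):
  B = 138.5·ln(31.28 − 10) − 305.0 = 138.5·ln 21.28 − 305.0 = 138.5·3.0578 − 305.0 = 118.501.
Gain = 118.501 / 186.702 = 0.6347 → 0.635.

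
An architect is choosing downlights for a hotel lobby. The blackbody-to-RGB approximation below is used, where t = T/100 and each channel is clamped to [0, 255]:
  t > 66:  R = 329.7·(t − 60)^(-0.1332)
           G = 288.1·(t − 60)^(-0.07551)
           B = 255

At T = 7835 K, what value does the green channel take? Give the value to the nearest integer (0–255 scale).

231

t = 7835/100 = 78.35; the t > 66 branch applies.
G = 288.1·(78.35 − 60)^(-0.07551) = 288.1·18.35^(-0.07551) = 288.1·0.80275 = 231.274.
Rounded: 231.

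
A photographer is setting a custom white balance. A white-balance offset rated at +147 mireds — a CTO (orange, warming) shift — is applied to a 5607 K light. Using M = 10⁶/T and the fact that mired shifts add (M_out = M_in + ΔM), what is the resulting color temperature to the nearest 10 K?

3070 K

M_in = 10⁶/5607 = 178.35 mireds.
M_out = 178.35 + (+147) = 325.35 mireds.
T_out = 10⁶/325.35 = 3073.6 K → 3070 K.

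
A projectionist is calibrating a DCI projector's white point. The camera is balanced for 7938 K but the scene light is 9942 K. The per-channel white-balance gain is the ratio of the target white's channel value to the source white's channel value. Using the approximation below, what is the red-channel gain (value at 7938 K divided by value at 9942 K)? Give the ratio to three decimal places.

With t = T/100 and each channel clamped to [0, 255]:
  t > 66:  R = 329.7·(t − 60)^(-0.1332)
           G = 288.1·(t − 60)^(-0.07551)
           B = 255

1.099

At 9942 K (t = 99.42):
  R = 329.7·(99.42 − 60)^(-0.1332) = 329.7·39.42^(-0.1332) = 329.7·0.61299 = 202.101.
At 7938 K (t = 79.38):
  R = 329.7·(79.38 − 60)^(-0.1332) = 329.7·19.38^(-0.1332) = 329.7·0.67379 = 222.149.
Gain = 222.149 / 202.101 = 1.0992 → 1.099.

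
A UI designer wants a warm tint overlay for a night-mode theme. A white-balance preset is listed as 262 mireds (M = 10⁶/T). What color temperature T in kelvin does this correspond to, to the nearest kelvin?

3817 K

T = 10⁶ / 262 = 3816.79 K → 3817 K.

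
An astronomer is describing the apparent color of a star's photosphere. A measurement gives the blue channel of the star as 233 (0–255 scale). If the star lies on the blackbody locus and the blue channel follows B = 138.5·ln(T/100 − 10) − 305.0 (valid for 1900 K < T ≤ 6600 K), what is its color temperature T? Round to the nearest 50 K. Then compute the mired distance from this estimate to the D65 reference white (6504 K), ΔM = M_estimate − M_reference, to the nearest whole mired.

+17 mireds

ln(t − 10) = (233 + 305.0) / 138.5 = 3.8845.
t − 10 = e^3.8845 = 48.641, so t = 58.641.
T = 100·t = 5864 K → 5850 K to the nearest 50 K.
M_estimate = 10⁶/5850 = 170.94; M_reference = 10⁶/6504 = 153.75.
ΔM = 170.94 − 153.75 = 17.19 → +17 mireds.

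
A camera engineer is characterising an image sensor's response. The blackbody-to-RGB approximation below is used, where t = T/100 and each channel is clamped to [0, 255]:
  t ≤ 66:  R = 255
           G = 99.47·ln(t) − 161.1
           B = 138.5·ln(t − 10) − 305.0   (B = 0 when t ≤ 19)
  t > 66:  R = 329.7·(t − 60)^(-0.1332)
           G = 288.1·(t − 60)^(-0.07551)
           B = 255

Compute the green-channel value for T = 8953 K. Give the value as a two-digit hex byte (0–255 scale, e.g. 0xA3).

t = 8953/100 = 89.53; the t > 66 branch applies.
G = 288.1·(89.53 − 60)^(-0.07551) = 288.1·29.53^(-0.07551) = 288.1·0.77443 = 223.112.
Rounded: 223; in hex, 0xDF.

0xDF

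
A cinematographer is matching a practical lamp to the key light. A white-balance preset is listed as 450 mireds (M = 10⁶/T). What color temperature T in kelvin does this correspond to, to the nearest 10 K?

2220 K

T = 10⁶ / 450 = 2222.22 K → 2220 K.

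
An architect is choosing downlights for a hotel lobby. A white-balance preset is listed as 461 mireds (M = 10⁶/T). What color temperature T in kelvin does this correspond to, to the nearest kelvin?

T = 10⁶ / 461 = 2169.20 K → 2169 K.

2169 K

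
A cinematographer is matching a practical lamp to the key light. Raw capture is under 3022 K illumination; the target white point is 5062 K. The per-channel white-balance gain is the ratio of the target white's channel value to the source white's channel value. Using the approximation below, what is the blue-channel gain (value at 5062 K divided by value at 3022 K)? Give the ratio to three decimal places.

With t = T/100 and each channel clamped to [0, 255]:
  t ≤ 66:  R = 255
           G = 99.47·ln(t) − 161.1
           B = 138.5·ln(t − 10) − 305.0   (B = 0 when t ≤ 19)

At 3022 K (t = 30.22):
  B = 138.5·ln(30.22 − 10) − 305.0 = 138.5·ln 20.22 − 305.0 = 138.5·3.0067 − 305.0 = 111.424.
At 5062 K (t = 50.62):
  B = 138.5·ln(50.62 − 10) − 305.0 = 138.5·ln 40.62 − 305.0 = 138.5·3.7043 − 305.0 = 208.040.
Gain = 208.040 / 111.424 = 1.8671 → 1.867.

1.867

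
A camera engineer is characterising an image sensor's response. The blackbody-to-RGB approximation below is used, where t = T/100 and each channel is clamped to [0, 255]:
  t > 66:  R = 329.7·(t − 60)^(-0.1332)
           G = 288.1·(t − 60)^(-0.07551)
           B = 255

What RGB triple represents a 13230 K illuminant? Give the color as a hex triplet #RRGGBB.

#BAD1FF

t = 13230/100 = 132.3; the t > 66 branch applies.
R = 329.7·(132.3 − 60)^(-0.1332) = 329.7·72.3^(-0.1332) = 329.7·0.56541 = 186.415.
G = 288.1·(132.3 − 60)^(-0.07551) = 288.1·72.3^(-0.07551) = 288.1·0.72380 = 208.526.
B = 255 by definition for t > 66.
Rounded: (186, 209, 255).
In hex: #BAD1FF.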